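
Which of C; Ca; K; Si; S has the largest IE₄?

Ca

The fourth ionization energy removes an electron from the +3 ion. For each element: C³⁺ still has 1 valence electron; Ca³⁺ is already 1 electron into the core; K³⁺ is already 2 electrons into the core; Si³⁺ still has 1 valence electron; S³⁺ still has 3 valence electrons.
Usually core removal costs more than valence removal, but here the competition is close: a tightly held n=2 valence electron can cost more to remove than an n=3 core electron, so the actual values have to decide it.
Valence configurations: C³⁺ [He]2s¹, Si³⁺ [Ne]3s¹, S³⁺ [Ne]3s²3p¹.
Tabulated IE_4 (kJ/mol): C 6223, Ca 6491, K 5877, Si 4356, S 4556.
Putting it together, IE_4: Si < S < K < C < Ca.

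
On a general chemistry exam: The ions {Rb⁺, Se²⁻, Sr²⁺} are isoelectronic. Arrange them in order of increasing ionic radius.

All of these have 36 electrons, so size is governed by nuclear charge alone: the more protons, the stronger the pull on the same electron cloud, and the smaller the ion.
Nuclear charges: Sr²⁺ (Z=38), Rb⁺ (Z=37), Se²⁻ (Z=34).
Smallest to largest: Sr²⁺ < Rb⁺ < Se²⁻.

Sr²⁺ < Rb⁺ < Se²⁻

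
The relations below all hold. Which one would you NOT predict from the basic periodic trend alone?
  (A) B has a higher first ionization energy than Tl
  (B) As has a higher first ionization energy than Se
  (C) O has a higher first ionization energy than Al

The general trend: first ionization energy increases across a period and decreases down a group.
(A) B (period 2, group 13) vs Tl (period 6, group 13): the stated order agrees with the simple trend.
(B) As (period 4, group 15) vs Se (period 4, group 16): the stated order contradicts the simple trend.
(C) O (period 2, group 16) vs Al (period 3, group 13): the stated order agrees with the simple trend.
The exception is (B): Se (4p⁴) ionizes more easily than half-filled As (4p³).

(B)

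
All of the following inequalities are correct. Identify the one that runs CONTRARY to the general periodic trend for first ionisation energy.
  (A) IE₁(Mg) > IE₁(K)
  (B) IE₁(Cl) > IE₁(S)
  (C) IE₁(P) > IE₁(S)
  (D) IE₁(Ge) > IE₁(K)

(C)

The general trend: first ionisation energy increases across a period and decreases down a group.
(A) Mg (period 3, group 2) vs K (period 4, group 1): the stated order agrees with the simple trend.
(B) Cl (period 3, group 17) vs S (period 3, group 16): the stated order agrees with the simple trend.
(C) P (period 3, group 15) vs S (period 3, group 16): the stated order contradicts the simple trend.
(D) Ge (period 4, group 14) vs K (period 4, group 1): the stated order agrees with the simple trend.
The exception is (C): S (3p⁴) ionizes more easily than half-filled P (3p³) because the paired 3p electron in S is pushed out by e⁻–e⁻ repulsion.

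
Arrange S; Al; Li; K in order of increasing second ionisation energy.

The second ionization energy removes an electron from the +1 ion. For each element: S⁺ still has 5 valence electrons; Al⁺ still has 2 valence electrons; Li⁺ is the bare [He] core; K⁺ is the bare [Ar] core.
Core electrons are held far more tightly than valence electrons, so K and Li top the IE_2 order.
Valence configurations: S⁺ [Ne]3s²3p³, Al⁺ [Ne]3s².
Approximate IE_2 values (kJ/mol): S 2252, Al 1817, Li 7298, K 3052.
Hence IE_2: Al < S < K < Li.

Al < S < K < Li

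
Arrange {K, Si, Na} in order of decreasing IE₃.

After 2 electrons have been removed, what remains? K²⁺ is already 1 electron into the core; Si²⁺ still has 2 valence electrons; Na²⁺ is already 1 electron into the core.
Core electrons are held far more tightly than valence electrons, so K and Na top the IE_3 order.
Tabulated IE_3 (kJ/mol): K 4420, Si 3232, Na 6910.
Overall IE_3 order: Si < K < Na.

Na > K > Si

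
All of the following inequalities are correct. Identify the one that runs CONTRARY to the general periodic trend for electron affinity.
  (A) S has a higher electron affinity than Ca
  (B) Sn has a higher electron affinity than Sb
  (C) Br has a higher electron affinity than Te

The general trend: electron affinity increases across a period and decreases down a group.
(A) S (period 3, group 16) vs Ca (period 4, group 2): the stated order agrees with the simple trend.
(B) Sn (period 5, group 14) vs Sb (period 5, group 15): the stated order contradicts the simple trend.
(C) Br (period 4, group 17) vs Te (period 5, group 16): the stated order agrees with the simple trend.
The exception is (B): adding an electron to Sb's half-filled 5p³ is unfavourable, so Sn has the more exothermic EA.

(B)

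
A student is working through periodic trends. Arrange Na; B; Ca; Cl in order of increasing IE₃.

The third ionization energy removes an electron from the +2 ion. For each element: Na²⁺ is already 1 electron into the core; B²⁺ still has 1 valence electron; Ca²⁺ is the bare [Ar] core; Cl²⁺ still has 5 valence electrons.
Breaking into a closed-shell core is much more expensive than removing a leftover valence electron — Ca and Na have the largest IE_3 here.
Valence configurations: B²⁺ [He]2s¹, Cl²⁺ [Ne]3s²3p³.
Tabulated IE_3 (kJ/mol): Na 6910, B 3660, Ca 4912, Cl 3822.
So the third ionization energies run B < Cl < Ca < Na.

B, Cl, Ca, Na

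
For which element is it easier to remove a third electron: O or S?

Consider each +2 ion: O²⁺ still has 4 valence electrons; S²⁺ still has 4 valence electrons.
All are still removing valence electrons, so compare the +2 ions as you would atoms: IE_3 generally rises across a period (higher Z_eff) and falls down a group (larger shell), subject to the usual subshell exceptions.
Valence configurations: O²⁺ [He]2s²2p², S²⁺ [Ne]3s²3p².
The numbers (kJ/mol): O 5300, S 3357.
Putting it together, IE_3: S < O.

S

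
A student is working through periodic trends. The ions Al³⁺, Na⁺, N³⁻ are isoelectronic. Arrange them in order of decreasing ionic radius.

All of these have 10 electrons, so size is governed by nuclear charge alone: the more protons, the stronger the pull on the same electron cloud, and the smaller the ion.
Nuclear charges: Al³⁺ (Z=13), Na⁺ (Z=11), N³⁻ (Z=7).
Largest to smallest: N³⁻ > Na⁺ > Al³⁺.

N³⁻ > Na⁺ > Al³⁺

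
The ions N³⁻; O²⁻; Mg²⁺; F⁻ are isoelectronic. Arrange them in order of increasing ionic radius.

All of these have 10 electrons, so size is governed by nuclear charge alone: the more protons, the stronger the pull on the same electron cloud, and the smaller the ion.
Nuclear charges: Mg²⁺ (Z=12), F⁻ (Z=9), O²⁻ (Z=8), N³⁻ (Z=7).
Smallest to largest: Mg²⁺ < F⁻ < O²⁻ < N³⁻.

Mg²⁺ < F⁻ < O²⁻ < N³⁻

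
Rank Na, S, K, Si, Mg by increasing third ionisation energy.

IE_3 is the cost of taking one more electron from the +2 cation: Na²⁺ is already 1 electron into the core; S²⁺ still has 4 valence electrons; K²⁺ is already 1 electron into the core; Si²⁺ still has 2 valence electrons; Mg²⁺ is the bare [Ne] core.
Core electrons are held far more tightly than valence electrons, so K, Na and Mg top the IE_3 order.
Valence configurations: S²⁺ [Ne]3s²3p², Si²⁺ [Ne]3s².
Tabulated IE_3 (kJ/mol): Na 6910, S 3357, K 4420, Si 3232, Mg 7733.
Overall IE_3 order: Si < S < K < Na < Mg.

Si, S, K, Na, Mg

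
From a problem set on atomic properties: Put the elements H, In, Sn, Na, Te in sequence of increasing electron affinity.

H is in period 1, group 1; Na is in period 3, group 1; In is in period 5, group 13; Sn is in period 5, group 14; Te is in period 5, group 16.
EA tends to increase across a period and decrease down a group, though the pattern is less regular than for IE or radius.
These span different periods and groups, so the two trends combine.
Na > In: the two effects oppose for this pair; the down-group effect wins (53 vs 29 kJ/mol).
H > Na: H sits above Na in group 1, so the down-group effect alone puts H higher.
Sn > H: period and group pull opposite ways; the across-period shift dominates (107 vs 73 kJ/mol).
Te > Sn: both are in period 5; the period trend gives Te the larger value.
Tabulated electron affinity (kJ/mol): H 73, Na 53, In 29, Sn 107, Te 190.
So from lowest to highest: In < Na < H < Sn < Te.

In < Na < H < Sn < Te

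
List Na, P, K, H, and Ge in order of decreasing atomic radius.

H is in period 1, group 1; Na is in period 3, group 1; P is in period 3, group 15; K is in period 4, group 1; Ge is in period 4, group 14.
Radius decreases left→right (rising Z_eff, same n) and increases top→bottom (higher n).
Here both period and group differ, so the two effects have to be weighed against each other.
P > H: the two effects oppose for this pair; the down-group effect wins (111 vs 32 pm).
Ge > P: relative to P, both the across-period and down-group shifts push Ge's atomic radius up.
Na > Ge: period and group pull opposite ways; the across-period shift dominates (155 vs 121 pm).
K > Na: K sits below Na in group 1, so the down-group effect alone puts K larger.
Approximate values (pm): H 32, Na 155, P 111, K 196, Ge 121.
So from largest to smallest: K > Na > Ge > P > H.

K, Na, Ge, P, H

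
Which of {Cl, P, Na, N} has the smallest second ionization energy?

P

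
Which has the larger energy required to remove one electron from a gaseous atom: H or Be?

H is in period 1, group 1; Be is in period 2, group 2.
Across a period the outer electron is held more tightly (higher IE₁); down a group it sits in a higher shell, more shielded, and comes off more easily.
These sit on a diagonal, where the across-period and down-group effects partly cancel.
H > Be: the two effects oppose for this pair; the down-group effect wins (1312 vs 900 kJ/mol).
For reference (kJ/mol): H 1312, Be 900.
So H has the larger energy required to remove one electron from a gaseous atom (H > Be).

H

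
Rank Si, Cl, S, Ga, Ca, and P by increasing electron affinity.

Ca, Ga, P, Si, S, Cl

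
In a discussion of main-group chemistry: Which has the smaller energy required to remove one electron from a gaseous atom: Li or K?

Li is in period 2, group 1; K is in period 4, group 1.
First ionization energy rises across a period (greater Z_eff holds electrons more tightly) and falls down a group (valence electrons are farther from the nucleus).
All are in group 1, so first ionization energy increases up the group.
So K has the smaller energy required to remove one electron from a gaseous atom (K < Li).

K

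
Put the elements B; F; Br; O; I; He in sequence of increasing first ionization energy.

IE₁ increases left→right with effective nuclear charge and decreases top→bottom as the valence shell moves farther out.
Neither a single period nor a single group — weigh both effects.
I > B: the two effects oppose for this pair; the across-period effect wins (1008 vs 801 kJ/mol).
Br > I: Br sits above I in group 17, so the down-group effect alone puts Br higher.
O > Br: the two effects oppose for this pair; the down-group effect wins (1314 vs 1140 kJ/mol).
F > O: both are in period 2; the period trend gives F the larger value.
He > F: relative to F, both the across-period and down-group shifts push He's first ionization energy up.
Tabulated first ionization energy (kJ/mol): He 2372, B 801, O 1314, F 1681, Br 1140, I 1008.
So from lowest to highest: B < I < Br < O < F < He.

B, I, Br, O, F, He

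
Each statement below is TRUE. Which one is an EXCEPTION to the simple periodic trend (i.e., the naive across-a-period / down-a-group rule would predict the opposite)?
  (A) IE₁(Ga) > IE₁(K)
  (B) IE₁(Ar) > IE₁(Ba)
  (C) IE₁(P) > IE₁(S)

The general trend: IE₁ increases across a period and decreases down a group.
(A) Ga (period 4, group 13) vs K (period 4, group 1): the stated order agrees with the simple trend.
(B) Ar (period 3, group 18) vs Ba (period 6, group 2): the stated order agrees with the simple trend.
(C) P (period 3, group 15) vs S (period 3, group 16): the stated order contradicts the simple trend.
The exception is (C): S (3p⁴) ionizes more easily than half-filled P (3p³) because the paired 3p electron in S is pushed out by e⁻–e⁻ repulsion.

(C)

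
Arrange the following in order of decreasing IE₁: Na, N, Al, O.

N is in period 2, group 15; O is in period 2, group 16; Na is in period 3, group 1; Al is in period 3, group 13.
Removing the outermost electron gets harder across a period and easier down a group.
These span different periods and groups, so the two trends combine.
Al > Na: Al lies to the right of Na in period 3, so the across-period effect alone puts Al higher.
O > Al: relative to Al, both the across-period and down-group shifts push O's first ionization energy up.
N > O: this pair runs against the simple trend — see the exception note.
Note the exception: N has a higher first ionization energy than O, contrary to the simple trend — pairing an electron in O's 2p⁴ costs repulsion energy, so O ionizes more easily than half-filled N (2p³).
For reference (kJ/mol): N 1402, O 1314, Na 496, Al 578.
So from highest to lowest: N > O > Al > Na.

N > O > Al > Na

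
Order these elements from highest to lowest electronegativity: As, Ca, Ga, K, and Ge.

As > Ge > Ga > Ca > K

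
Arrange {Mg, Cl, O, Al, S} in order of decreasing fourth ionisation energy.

After 3 electrons have been removed, what remains? Mg³⁺ is already 1 electron into the core; Cl³⁺ still has 4 valence electrons; O³⁺ still has 3 valence electrons; Al³⁺ is the bare [Ne] core; S³⁺ still has 3 valence electrons.
Core electrons are held far more tightly than valence electrons, so Mg and Al top the IE_4 order.
Valence configurations: Cl³⁺ [Ne]3s²3p², O³⁺ [He]2s²2p¹, S³⁺ [Ne]3s²3p¹.
Tabulated IE_4 (kJ/mol): Mg 10543, Cl 5159, O 7469, Al 11577, S 4556.
So the fourth ionization energies run S < Cl < O < Mg < Al.

Al > Mg > O > Cl > S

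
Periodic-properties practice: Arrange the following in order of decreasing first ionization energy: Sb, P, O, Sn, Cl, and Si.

O > Cl > P > Sb > Si > Sn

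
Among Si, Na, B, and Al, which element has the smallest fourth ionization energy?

Si

After 3 electrons have been removed, what remains? Si³⁺ still has 1 valence electron; Na³⁺ is already 2 electrons into the core; B³⁺ is the bare [He] core; Al³⁺ is the bare [Ne] core.
Pulling an electron out of a noble-gas core costs far more than removing a remaining valence electron, so Na, Al and B sit at the high end of IE_4.
Approximate IE_4 values (kJ/mol): Si 4356, Na 9543, B 25026, Al 11577.
Overall IE_4 order: Si < Na < Al < B.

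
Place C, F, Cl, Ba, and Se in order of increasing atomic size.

F, C, Cl, Se, Ba

C is in period 2, group 14; F is in period 2, group 17; Cl is in period 3, group 17; Se is in period 4, group 16; Ba is in period 6, group 2.
Moving right in a period, electrons are added to the same shell under a stronger nuclear pull, so atoms get smaller; moving down, a new shell is opened and atoms get larger.
Neither a single period nor a single group — weigh both effects.
C > F: both are in period 2; the period trend gives C the larger value.
Cl > C: period and group pull opposite ways; the down-group shift dominates (99 vs 75 pm).
Se > Cl: relative to Cl, both the across-period and down-group shifts push Se's atomic radius up.
Ba > Se: relative to Se, both the across-period and down-group shifts push Ba's atomic radius up.
For reference (pm): C 75, F 64, Cl 99, Se 116, Ba 196.
So from smallest to largest: F < C < Cl < Se < Ba.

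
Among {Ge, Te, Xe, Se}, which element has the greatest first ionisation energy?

Xe

Ge is in period 4, group 14; Se is in period 4, group 16; Te is in period 5, group 16; Xe is in period 5, group 18.
Across a period the outer electron is held more tightly (higher IE₁); down a group it sits in a higher shell, more shielded, and comes off more easily.
Neither a single period nor a single group — weigh both effects.
Te > Ge: period and group pull opposite ways; the across-period shift dominates (869 vs 762 kJ/mol).
Se > Te: Se sits above Te in group 16, so the down-group effect alone puts Se higher.
Xe > Se: the two effects oppose for this pair; the across-period effect wins (1170 vs 941 kJ/mol).
Tabulated first ionization energy (kJ/mol): Ge 762, Se 941, Te 869, Xe 1170.
The greatest first ionisation energy among these belongs to Xe.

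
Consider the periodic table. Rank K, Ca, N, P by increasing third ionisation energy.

P < K < N < Ca

Consider each +2 ion: K²⁺ is already 1 electron into the core; Ca²⁺ is the bare [Ar] core; N²⁺ still has 3 valence electrons; P²⁺ still has 3 valence electrons.
Usually core removal costs more than valence removal, but here the competition is close: a tightly held n=2 valence electron can cost more to remove than an n=3 core electron, so the actual values have to decide it.
Valence configurations: N²⁺ [He]2s²2p¹, P²⁺ [Ne]3s²3p¹.
Approximate IE_3 values (kJ/mol): K 4420, Ca 4912, N 4578, P 2914.
So the third ionization energies run P < K < N < Ca.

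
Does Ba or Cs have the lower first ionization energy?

First ionization energy rises across a period (greater Z_eff holds electrons more tightly) and falls down a group (valence electrons are farther from the nucleus).
All lie in period 6, so first ionization energy increases left to right.
So Cs has the lower first ionization energy (Cs < Ba).

Cs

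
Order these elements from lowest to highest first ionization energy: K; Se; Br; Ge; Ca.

K < Ca < Ge < Se < Br

K is in period 4, group 1; Ca is in period 4, group 2; Ge is in period 4, group 14; Se is in period 4, group 16; Br is in period 4, group 17.
Across a period the outer electron is held more tightly (higher IE₁); down a group it sits in a higher shell, more shielded, and comes off more easily.
All lie in period 4, so first ionization energy increases left to right.
So from lowest to highest: K < Ca < Ge < Se < Br.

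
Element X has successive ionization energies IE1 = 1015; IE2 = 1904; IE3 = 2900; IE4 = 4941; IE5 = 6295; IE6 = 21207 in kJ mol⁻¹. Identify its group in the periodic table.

Group 15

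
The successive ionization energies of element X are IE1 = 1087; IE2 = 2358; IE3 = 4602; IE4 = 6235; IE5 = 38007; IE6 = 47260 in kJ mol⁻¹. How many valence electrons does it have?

4

Look for the largest jump between consecutive ionization energies: IE5/IE4 ≈ 6.1, far larger than any earlier ratio.
That jump marks the point where a core electron is being removed. So the atom has 4 valence electrons.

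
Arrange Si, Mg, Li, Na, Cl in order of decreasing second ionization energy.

The second ionization energy removes an electron from the +1 ion. For each element: Si⁺ still has 3 valence electrons; Mg⁺ still has 1 valence electron; Li⁺ is the bare [He] core; Na⁺ is the bare [Ne] core; Cl⁺ still has 6 valence electrons.
Core electrons are held far more tightly than valence electrons, so Na and Li top the IE_2 order.
Valence configurations: Si⁺ [Ne]3s²3p¹, Mg⁺ [Ne]3s¹, Cl⁺ [Ne]3s²3p⁴.
The numbers (kJ/mol): Si 1577, Mg 1451, Li 7298, Na 4562, Cl 2298.
Overall IE_2 order: Mg < Si < Cl < Na < Li.

Li > Na > Cl > Si > Mg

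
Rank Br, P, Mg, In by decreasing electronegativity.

Br > P > In > Mg

Mg is in period 3, group 2; P is in period 3, group 15; Br is in period 4, group 17; In is in period 5, group 13.
Electronegativity increases across a period and decreases down a group, tracking effective nuclear charge and atomic size.
Neither a single period nor a single group — weigh both effects.
In > Mg: the two effects oppose for this pair; the across-period effect wins (1.78 vs 1.31).
P > In: both effects reinforce here, so P is clearly the higher of the two.
Br > P: the two effects oppose for this pair; the across-period effect wins (2.96 vs 2.19).
Tabulated electronegativity (Pauling): Mg 1.31, P 2.19, Br 2.96, In 1.78.
So from highest to lowest: Br > P > In > Mg.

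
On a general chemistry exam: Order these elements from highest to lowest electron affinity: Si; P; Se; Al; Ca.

Se > Si > P > Al > Ca

Al is in period 3, group 13; Si is in period 3, group 14; P is in period 3, group 15; Ca is in period 4, group 2; Se is in period 4, group 16.
Electron affinity generally becomes more exothermic across a period toward the halogens and less exothermic down a group.
Here both period and group differ, so the two effects have to be weighed against each other.
Al > Ca: both effects reinforce here, so Al is clearly the higher of the two.
P > Al: P lies to the right of Al in period 3, so the across-period effect alone puts P higher.
Si > P: this pair runs against the simple trend — see the exception note.
Se > Si: period and group pull opposite ways; the across-period shift dominates (195 vs 134 kJ/mol).
Note the exception: Si has a higher electron affinity than P, contrary to the simple trend — adding an electron to P's half-filled 3p³ is unfavourable, so Si (3p²) has the more exothermic EA.
Tabulated electron affinity (kJ/mol): Al 42, Si 134, P 72, Ca 2, Se 195.
So from highest to lowest: Se > Si > P > Al > Ca.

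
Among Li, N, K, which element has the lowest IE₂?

IE_2 is the cost of taking one more electron from the +1 cation: Li⁺ is the bare [He] core; N⁺ still has 4 valence electrons; K⁺ is the bare [Ar] core.
Pulling an electron out of a noble-gas core costs far more than removing a remaining valence electron, so K and Li sit at the high end of IE_2.
Tabulated IE_2 (kJ/mol): Li 7298, N 2856, K 3052.
Hence IE_2: N < K < Li.

N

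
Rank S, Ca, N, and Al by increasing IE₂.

Ca, Al, S, N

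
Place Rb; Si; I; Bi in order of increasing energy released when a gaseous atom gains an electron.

Adding an electron releases more energy for atoms nearer the top right (short of the noble gases).
Neither a single period nor a single group — weigh both effects.
Bi > Rb: period and group pull opposite ways; the across-period shift dominates (91 vs 47 kJ/mol).
Si > Bi: period and group pull opposite ways; the down-group shift dominates (134 vs 91 kJ/mol).
I > Si: the two effects oppose for this pair; the across-period effect wins (295 vs 134 kJ/mol).
Tabulated electron affinity (kJ/mol): Si 134, Rb 47, I 295, Bi 91.
So from lowest to highest: Rb < Bi < Si < I.

Rb < Bi < Si < I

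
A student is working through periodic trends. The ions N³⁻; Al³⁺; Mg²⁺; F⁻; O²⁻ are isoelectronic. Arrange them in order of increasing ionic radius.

Al³⁺ < Mg²⁺ < F⁻ < O²⁻ < N³⁻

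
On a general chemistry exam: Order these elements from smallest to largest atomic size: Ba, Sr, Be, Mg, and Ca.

Be < Mg < Ca < Sr < Ba

Moving right in a period, electrons are added to the same shell under a stronger nuclear pull, so atoms get smaller; moving down, a new shell is opened and atoms get larger.
All are in group 2, so atomic radius increases down the group.
So from smallest to largest: Be < Mg < Ca < Sr < Ba.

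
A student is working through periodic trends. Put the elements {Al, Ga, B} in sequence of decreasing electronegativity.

B > Ga > Al

Electronegativity increases across a period and decreases down a group, tracking effective nuclear charge and atomic size.
All are in group 13; the group trend (electronegativity increases up the group) applies, with the exception below.
Note the exception: Ga has a higher electronegativity than Al, contrary to the simple trend — poor shielding by filled d (and f) subshells raises the heavier element's effective nuclear charge more than the simple down-group trend predicts.
Tabulated electronegativity (Pauling): B 2.04, Al 1.61, Ga 1.81.
So from highest to lowest: B > Ga > Al.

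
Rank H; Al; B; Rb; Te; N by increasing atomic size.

H is in period 1, group 1; B is in period 2, group 13; N is in period 2, group 15; Al is in period 3, group 13; Rb is in period 5, group 1; Te is in period 5, group 16.
Atomic radius shrinks across a period as nuclear charge pulls the same shell inward, and grows down a group as new shells are added.
These span different periods and groups, so the two trends combine.
N > H: period and group pull opposite ways; the down-group shift dominates (71 vs 32 pm).
B > N: B lies to the left of N in period 2, so the across-period effect alone puts B larger.
Al > B: Al sits below B in group 13, so the down-group effect alone puts Al larger.
Te > Al: period and group pull opposite ways; the down-group shift dominates (136 vs 126 pm).
Rb > Te: Rb lies to the left of Te in period 5, so the across-period effect alone puts Rb larger.
Approximate values (pm): H 32, B 85, N 71, Al 126, Rb 210, Te 136.
So from smallest to largest: H < N < B < Al < Te < Rb.

H < N < B < Al < Te < Rb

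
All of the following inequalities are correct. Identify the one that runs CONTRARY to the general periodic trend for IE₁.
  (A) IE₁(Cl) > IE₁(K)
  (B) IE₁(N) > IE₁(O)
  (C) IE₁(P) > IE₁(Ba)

The general trend: IE₁ increases across a period and decreases down a group.
(A) Cl (period 3, group 17) vs K (period 4, group 1): the stated order agrees with the simple trend.
(B) N (period 2, group 15) vs O (period 2, group 16): the stated order contradicts the simple trend.
(C) P (period 3, group 15) vs Ba (period 6, group 2): the stated order agrees with the simple trend.
The exception is (B): pairing an electron in O's 2p⁴ costs repulsion energy, so O ionizes more easily than half-filled N (2p³).

(B)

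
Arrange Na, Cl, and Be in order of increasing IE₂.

The second ionization energy removes an electron from the +1 ion. For each element: Na⁺ is the bare [Ne] core; Cl⁺ still has 6 valence electrons; Be⁺ still has 1 valence electron.
Core electrons are held far more tightly than valence electrons, so Na tops the IE_2 order.
Valence configurations: Cl⁺ [Ne]3s²3p⁴, Be⁺ [He]2s¹.
Tabulated IE_2 (kJ/mol): Na 4562, Cl 2298, Be 1757.
Hence IE_2: Be < Cl < Na.

Be < Cl < Na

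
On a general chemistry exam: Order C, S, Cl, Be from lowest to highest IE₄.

Consider each +3 ion: C³⁺ still has 1 valence electron; S³⁺ still has 3 valence electrons; Cl³⁺ still has 4 valence electrons; Be³⁺ is already 1 electron into the core.
Breaking into a closed-shell core is much more expensive than removing a leftover valence electron — Be has the largest IE_4 here.
Valence configurations: C³⁺ [He]2s¹, S³⁺ [Ne]3s²3p¹, Cl³⁺ [Ne]3s²3p².
The numbers (kJ/mol): C 6223, S 4556, Cl 5159, Be 21007.
Putting it together, IE_4: S < Cl < C < Be.

S < Cl < C < Be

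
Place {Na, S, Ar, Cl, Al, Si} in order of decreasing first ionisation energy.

Ar > Cl > S > Si > Al > Na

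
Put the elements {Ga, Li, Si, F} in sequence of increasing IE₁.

Li < Ga < Si < F

Li is in period 2, group 1; F is in period 2, group 17; Si is in period 3, group 14; Ga is in period 4, group 13.
First ionization energy rises across a period (greater Z_eff holds electrons more tightly) and falls down a group (valence electrons are farther from the nucleus).
These span different periods and groups, so the two trends combine.
Ga > Li: period and group pull opposite ways; the across-period shift dominates (579 vs 520 kJ/mol).
Si > Ga: relative to Ga, both the across-period and down-group shifts push Si's first ionization energy up.
F > Si: relative to Si, both the across-period and down-group shifts push F's first ionization energy up.
For reference (kJ/mol): Li 520, F 1681, Si 786, Ga 579.
So from lowest to highest: Li < Ga < Si < F.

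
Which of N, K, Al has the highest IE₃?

N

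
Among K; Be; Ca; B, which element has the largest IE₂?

K

The second ionization energy removes an electron from the +1 ion. For each element: K⁺ is the bare [Ar] core; Be⁺ still has 1 valence electron; Ca⁺ still has 1 valence electron; B⁺ still has 2 valence electrons.
Core electrons are held far more tightly than valence electrons, so K tops the IE_2 order.
Valence configurations: Be⁺ [He]2s¹, Ca⁺ [Ar]4s¹, B⁺ [He]2s².
Approximate IE_2 values (kJ/mol): K 3052, Be 1757, Ca 1145, B 2427.
So the second ionization energies run Ca < Be < B < K.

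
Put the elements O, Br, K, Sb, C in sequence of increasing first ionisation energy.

K < Sb < C < Br < O

C is in period 2, group 14; O is in period 2, group 16; K is in period 4, group 1; Br is in period 4, group 17; Sb is in period 5, group 15.
First ionization energy rises across a period (greater Z_eff holds electrons more tightly) and falls down a group (valence electrons are farther from the nucleus).
Here both period and group differ, so the two effects have to be weighed against each other.
Sb > K: the two effects oppose for this pair; the across-period effect wins (831 vs 419 kJ/mol).
C > Sb: the two effects oppose for this pair; the down-group effect wins (1086 vs 831 kJ/mol).
Br > C: the two effects oppose for this pair; the across-period effect wins (1140 vs 1086 kJ/mol).
O > Br: period and group pull opposite ways; the down-group shift dominates (1314 vs 1140 kJ/mol).
Approximate values (kJ/mol): C 1086, O 1314, K 419, Br 1140, Sb 831.
So from lowest to highest: K < Sb < C < Br < O.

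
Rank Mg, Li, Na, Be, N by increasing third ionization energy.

N < Na < Mg < Li < Be

IE_3 is the cost of taking one more electron from the +2 cation: Mg²⁺ is the bare [Ne] core; Li²⁺ is already 1 electron into the core; Na²⁺ is already 1 electron into the core; Be²⁺ is the bare [He] core; N²⁺ still has 3 valence electrons.
Core electrons are held far more tightly than valence electrons, so Na, Mg, Li and Be top the IE_3 order.
The numbers (kJ/mol): Mg 7733, Li 11815, Na 6910, Be 14849, N 4578.
Overall IE_3 order: N < Na < Mg < Li < Be.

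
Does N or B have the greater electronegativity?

N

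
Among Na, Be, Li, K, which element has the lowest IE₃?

IE_3 is the cost of taking one more electron from the +2 cation: Na²⁺ is already 1 electron into the core; Be²⁺ is the bare [He] core; Li²⁺ is already 1 electron into the core; K²⁺ is already 1 electron into the core.
All of these are removing an electron from a noble-gas core or deeper; the smaller core (lower principal quantum number) is held far more tightly, and within a period the higher nuclear charge binds the same core more tightly.
Tabulated IE_3 (kJ/mol): Na 6910, Be 14849, Li 11815, K 4420.
So the third ionization energies run K < Na < Li < Be.

K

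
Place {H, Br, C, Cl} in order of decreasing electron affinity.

H is in period 1, group 1; C is in period 2, group 14; Cl is in period 3, group 17; Br is in period 4, group 17.
Atoms with high Z_eff and room in the valence shell (especially the halogens) have the most exothermic electron affinities.
These span different periods and groups, so the two trends combine.
C > H: the two effects oppose for this pair; the across-period effect wins (122 vs 73 kJ/mol).
Br > C: period and group pull opposite ways; the across-period shift dominates (325 vs 122 kJ/mol).
Cl > Br: Cl sits above Br in group 17, so the down-group effect alone puts Cl higher.
Approximate values (kJ/mol): H 73, C 122, Cl 349, Br 325.
So from highest to lowest: Cl > Br > C > H.

Cl > Br > C > H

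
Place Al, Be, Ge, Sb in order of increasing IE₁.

Al, Ge, Sb, Be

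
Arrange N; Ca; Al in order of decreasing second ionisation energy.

After 1 electron has been removed, what remains? N⁺ still has 4 valence electrons; Ca⁺ still has 1 valence electron; Al⁺ still has 2 valence electrons.
All are still removing valence electrons, so compare the +1 ions as you would atoms: IE_2 generally rises across a period (higher Z_eff) and falls down a group (larger shell), subject to the usual subshell exceptions.
Valence configurations: N⁺ [He]2s²2p², Ca⁺ [Ar]4s¹, Al⁺ [Ne]3s².
Tabulated IE_2 (kJ/mol): N 2856, Ca 1145, Al 1817.
Hence IE_2: Ca < Al < N.

N > Al > Ca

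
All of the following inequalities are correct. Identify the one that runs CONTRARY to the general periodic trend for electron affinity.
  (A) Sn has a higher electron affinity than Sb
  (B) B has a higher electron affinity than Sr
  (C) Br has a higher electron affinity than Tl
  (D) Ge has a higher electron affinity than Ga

(A)

The general trend: electron affinity increases across a period and decreases down a group.
(A) Sn (period 5, group 14) vs Sb (period 5, group 15): the stated order contradicts the simple trend.
(B) B (period 2, group 13) vs Sr (period 5, group 2): the stated order agrees with the simple trend.
(C) Br (period 4, group 17) vs Tl (period 6, group 13): the stated order agrees with the simple trend.
(D) Ge (period 4, group 14) vs Ga (period 4, group 13): the stated order agrees with the simple trend.
The exception is (A): adding an electron to Sb's half-filled 5p³ is unfavourable, so Sn has the more exothermic EA.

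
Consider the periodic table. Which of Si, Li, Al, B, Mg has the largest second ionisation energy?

After 1 electron has been removed, what remains? Si⁺ still has 3 valence electrons; Li⁺ is the bare [He] core; Al⁺ still has 2 valence electrons; B⁺ still has 2 valence electrons; Mg⁺ still has 1 valence electron.
Breaking into a closed-shell core is much more expensive than removing a leftover valence electron — Li has the largest IE_2 here.
Valence configurations: Si⁺ [Ne]3s²3p¹, Al⁺ [Ne]3s², B⁺ [He]2s², Mg⁺ [Ne]3s¹.
Si⁺ loses a lone 3p electron whereas Al⁺ must break into a filled 3s² pair, so IE_2(Al) > IE_2(Si) even though Si has the higher nuclear charge.
The numbers (kJ/mol): Si 1577, Li 7298, Al 1817, B 2427, Mg 1451.
Overall IE_2 order: Mg < Si < Al < B < Li.

Li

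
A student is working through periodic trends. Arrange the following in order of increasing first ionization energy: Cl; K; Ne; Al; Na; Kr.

K < Na < Al < Cl < Kr < Ne

Removing the outermost electron gets harder across a period and easier down a group.
Neither a single period nor a single group — weigh both effects.
Na > K: they share group 1; the group trend gives Na the larger value.
Al > Na: Al lies to the right of Na in period 3, so the across-period effect alone puts Al higher.
Cl > Al: both are in period 3; the period trend gives Cl the larger value.
Kr > Cl: period and group pull opposite ways; the across-period shift dominates (1351 vs 1251 kJ/mol).
Ne > Kr: they share group 18; the group trend gives Ne the larger value.
Approximate values (kJ/mol): Ne 2081, Na 496, Al 578, Cl 1251, K 419, Kr 1351.
So from lowest to highest: K < Na < Al < Cl < Kr < Ne.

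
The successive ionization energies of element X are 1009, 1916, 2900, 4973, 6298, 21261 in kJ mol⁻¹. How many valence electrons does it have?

Look for the largest jump between consecutive ionization energies: IE6/IE5 ≈ 3.4, far larger than any earlier ratio.
That jump marks the point where a core electron is being removed. So the atom has 5 valence electrons.

5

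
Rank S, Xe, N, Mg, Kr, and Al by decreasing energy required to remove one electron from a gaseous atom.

N is in period 2, group 15; Mg is in period 3, group 2; Al is in period 3, group 13; S is in period 3, group 16; Kr is in period 4, group 18; Xe is in period 5, group 18.
Removing the outermost electron gets harder across a period and easier down a group.
These span different periods and groups, so the two trends combine.
Mg > Al: this pair runs against the simple trend — see the exception note.
S > Mg: both are in period 3; the period trend gives S the larger value.
Xe > S: period and group pull opposite ways; the across-period shift dominates (1170 vs 1000 kJ/mol).
Kr > Xe: Kr sits above Xe in group 18, so the down-group effect alone puts Kr higher.
N > Kr: the two effects oppose for this pair; the down-group effect wins (1402 vs 1351 kJ/mol).
Note the exception: Mg has a higher first ionization energy than Al, contrary to the simple trend — Al's single 3p electron is easier to remove than one from Mg's filled 3s².
For reference (kJ/mol): N 1402, Mg 738, Al 578, S 1000, Kr 1351, Xe 1170.
So from highest to lowest: N > Kr > Xe > S > Mg > Al.

N > Kr > Xe > S > Mg > Al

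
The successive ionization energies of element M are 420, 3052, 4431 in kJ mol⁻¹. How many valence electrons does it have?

1

Look for the largest jump between consecutive ionization energies: IE2/IE1 ≈ 7.3, far larger than any earlier ratio.
That jump marks the point where a core electron is being removed. So the atom has 1 valence electron.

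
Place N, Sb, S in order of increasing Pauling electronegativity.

Sb < S < N

N is in period 2, group 15; S is in period 3, group 16; Sb is in period 5, group 15.
Smaller atoms with higher effective nuclear charge are more electronegative.
Here both period and group differ, so the two effects have to be weighed against each other.
S > Sb: relative to Sb, both the across-period and down-group shifts push S's electronegativity up.
N > S: the two effects oppose for this pair; the down-group effect wins (3.04 vs 2.58).
Approximate values (Pauling): N 3.04, S 2.58, Sb 2.05.
So from lowest to highest: Sb < S < N.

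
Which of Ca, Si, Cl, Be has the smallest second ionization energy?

After 1 electron has been removed, what remains? Ca⁺ still has 1 valence electron; Si⁺ still has 3 valence electrons; Cl⁺ still has 6 valence electrons; Be⁺ still has 1 valence electron.
All are still removing valence electrons, so compare the +1 ions as you would atoms: IE_2 generally rises across a period (higher Z_eff) and falls down a group (larger shell), subject to the usual subshell exceptions.
Valence configurations: Ca⁺ [Ar]4s¹, Si⁺ [Ne]3s²3p¹, Cl⁺ [Ne]3s²3p⁴, Be⁺ [He]2s¹.
The numbers (kJ/mol): Ca 1145, Si 1577, Cl 2298, Be 1757.
So the second ionization energies run Ca < Si < Be < Cl.

Ca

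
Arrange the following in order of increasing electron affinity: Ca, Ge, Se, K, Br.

Ca, K, Ge, Se, Br

K is in period 4, group 1; Ca is in period 4, group 2; Ge is in period 4, group 14; Se is in period 4, group 16; Br is in period 4, group 17.
Atoms with high Z_eff and room in the valence shell (especially the halogens) have the most exothermic electron affinities.
All lie in period 4; the across-period trend (electron affinity increases left to right) applies, with the exception below.
Note the exception: K has a higher electron affinity than Ca, contrary to the simple trend — adding an electron to Ca (ns²) has to open a new, higher-energy np subshell, which is unfavourable.
Approximate values (kJ/mol): K 48, Ca 2, Ge 119, Se 195, Br 325.
So from lowest to highest: Ca < K < Ge < Se < Br.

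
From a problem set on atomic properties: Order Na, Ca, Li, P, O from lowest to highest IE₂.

The second ionization energy removes an electron from the +1 ion. For each element: Na⁺ is the bare [Ne] core; Ca⁺ still has 1 valence electron; Li⁺ is the bare [He] core; P⁺ still has 4 valence electrons; O⁺ still has 5 valence electrons.
Core electrons are held far more tightly than valence electrons, so Na and Li top the IE_2 order.
Valence configurations: Ca⁺ [Ar]4s¹, P⁺ [Ne]3s²3p², O⁺ [He]2s²2p³.
Tabulated IE_2 (kJ/mol): Na 4562, Ca 1145, Li 7298, P 1907, O 3388.
Overall IE_2 order: Ca < P < O < Na < Li.

Ca, P, O, Na, Li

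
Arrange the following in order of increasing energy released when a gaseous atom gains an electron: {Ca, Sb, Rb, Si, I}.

Ca < Rb < Sb < Si < I

Si is in period 3, group 14; Ca is in period 4, group 2; Rb is in period 5, group 1; Sb is in period 5, group 15; I is in period 5, group 17.
Atoms with high Z_eff and room in the valence shell (especially the halogens) have the most exothermic electron affinities.
These span different periods and groups, so the two trends combine.
Rb > Ca: this pair runs against the simple trend — see the exception note.
Sb > Rb: Sb lies to the right of Rb in period 5, so the across-period effect alone puts Sb higher.
Si > Sb: period and group pull opposite ways; the down-group shift dominates (134 vs 103 kJ/mol).
I > Si: the two effects oppose for this pair; the across-period effect wins (295 vs 134 kJ/mol).
Note the exception: Rb has a higher electron affinity than Ca, contrary to the simple trend — adding an electron to Ca (ns²) has to open a new, higher-energy np subshell, which is unfavourable.
For reference (kJ/mol): Si 134, Ca 2, Rb 47, Sb 103, I 295.
So from lowest to highest: Ca < Rb < Sb < Si < I.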